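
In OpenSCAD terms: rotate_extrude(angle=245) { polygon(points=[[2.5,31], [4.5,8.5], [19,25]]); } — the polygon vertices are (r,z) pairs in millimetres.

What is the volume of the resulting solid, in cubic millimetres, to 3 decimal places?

Volume = 6656.751 mm³

Profile (r,z), 3 vertices: (2.5,31) (4.5,8.5) (19,25)
edge 0: (2.5,31)→(4.5,8.5)  cross = 2.5·8.5 − 4.5·31 = -118.2500; (r_i+r_j)·cross = 7·-118.2500 = -827.7500
edge 1: (4.5,8.5)→(19,25)  cross = 4.5·25 − 19·8.5 = -49.0000; (r_i+r_j)·cross = 23.5·-49.0000 = -1151.5000
edge 2: (19,25)→(2.5,31)  cross = 19·31 − 2.5·25 = 526.5000; (r_i+r_j)·cross = 21.5·526.5000 = 11319.7500
Σcross = 359.2500 → A = |Σcross|/2 = 179.6250 mm²
Σ(r_i+r_j)·cross = 9340.5000 → first moment M = |Σ|/6 = 1556.7500
R_c = M/A = 1556.7500/179.6250 = 8.6667 mm
θ = 245° = 4.276057 rad
V = θ·R_c·A = 4.276057·8.6667·179.6250 = 6656.751 mm³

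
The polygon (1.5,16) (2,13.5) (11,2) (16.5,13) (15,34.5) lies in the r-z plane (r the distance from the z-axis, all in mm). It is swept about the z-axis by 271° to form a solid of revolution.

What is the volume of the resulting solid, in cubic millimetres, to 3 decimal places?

Profile (r,z), 5 vertices: (1.5,16) (2,13.5) (11,2) (16.5,13) (15,34.5)
edge 0: (1.5,16)→(2,13.5)  cross = 1.5·13.5 − 2·16 = -11.7500; (r_i+r_j)·cross = 3.5·-11.7500 = -41.1250
edge 1: (2,13.5)→(11,2)  cross = 2·2 − 11·13.5 = -144.5000; (r_i+r_j)·cross = 13·-144.5000 = -1878.5000
edge 2: (11,2)→(16.5,13)  cross = 11·13 − 16.5·2 = 110.0000; (r_i+r_j)·cross = 27.5·110.0000 = 3025.0000
edge 3: (16.5,13)→(15,34.5)  cross = 16.5·34.5 − 15·13 = 374.2500; (r_i+r_j)·cross = 31.5·374.2500 = 11788.8750
edge 4: (15,34.5)→(1.5,16)  cross = 15·16 − 1.5·34.5 = 188.2500; (r_i+r_j)·cross = 16.5·188.2500 = 3106.1250
Σcross = 516.2500 → A = |Σcross|/2 = 258.1250 mm²
Σ(r_i+r_j)·cross = 16000.3750 → first moment M = |Σ|/6 = 2666.7292
R_c = M/A = 2666.7292/258.1250 = 10.3312 mm
θ = 271° = 4.729842 rad
V = θ·R_c·A = 4.729842·10.3312·258.1250 = 12613.208 mm³

Volume = 12613.208 mm³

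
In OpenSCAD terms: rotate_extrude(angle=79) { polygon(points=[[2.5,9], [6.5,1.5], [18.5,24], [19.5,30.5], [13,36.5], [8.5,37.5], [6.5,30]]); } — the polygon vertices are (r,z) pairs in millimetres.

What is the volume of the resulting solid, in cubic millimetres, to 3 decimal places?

Profile (r,z), 7 vertices: (2.5,9) (6.5,1.5) (18.5,24) (19.5,30.5) (13,36.5) (8.5,37.5) (6.5,30)
edge 0: (2.5,9)→(6.5,1.5)  cross = 2.5·1.5 − 6.5·9 = -54.7500; (r_i+r_j)·cross = 9·-54.7500 = -492.7500
edge 1: (6.5,1.5)→(18.5,24)  cross = 6.5·24 − 18.5·1.5 = 128.2500; (r_i+r_j)·cross = 25·128.2500 = 3206.2500
edge 2: (18.5,24)→(19.5,30.5)  cross = 18.5·30.5 − 19.5·24 = 96.2500; (r_i+r_j)·cross = 38·96.2500 = 3657.5000
edge 3: (19.5,30.5)→(13,36.5)  cross = 19.5·36.5 − 13·30.5 = 315.2500; (r_i+r_j)·cross = 32.5·315.2500 = 10245.6250
edge 4: (13,36.5)→(8.5,37.5)  cross = 13·37.5 − 8.5·36.5 = 177.2500; (r_i+r_j)·cross = 21.5·177.2500 = 3810.8750
edge 5: (8.5,37.5)→(6.5,30)  cross = 8.5·30 − 6.5·37.5 = 11.2500; (r_i+r_j)·cross = 15·11.2500 = 168.7500
edge 6: (6.5,30)→(2.5,9)  cross = 6.5·9 − 2.5·30 = -16.5000; (r_i+r_j)·cross = 9·-16.5000 = -148.5000
Σcross = 657.0000 → A = |Σcross|/2 = 328.5000 mm²
Σ(r_i+r_j)·cross = 20447.7500 → first moment M = |Σ|/6 = 3407.9583
R_c = M/A = 3407.9583/328.5000 = 10.3743 mm
θ = 79° = 1.378810 rad
V = θ·R_c·A = 1.378810·10.3743·328.5000 = 4698.927 mm³

Volume = 4698.927 mm³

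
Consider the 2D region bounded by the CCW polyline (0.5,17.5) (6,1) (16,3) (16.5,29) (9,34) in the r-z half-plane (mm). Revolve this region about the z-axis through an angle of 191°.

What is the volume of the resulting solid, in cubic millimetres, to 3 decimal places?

Volume = 12123.532 mm³

Profile (r,z), 5 vertices: (0.5,17.5) (6,1) (16,3) (16.5,29) (9,34)
edge 0: (0.5,17.5)→(6,1)  cross = 0.5·1 − 6·17.5 = -104.5000; (r_i+r_j)·cross = 6.5·-104.5000 = -679.2500
edge 1: (6,1)→(16,3)  cross = 6·3 − 16·1 = 2.0000; (r_i+r_j)·cross = 22·2.0000 = 44.0000
edge 2: (16,3)→(16.5,29)  cross = 16·29 − 16.5·3 = 414.5000; (r_i+r_j)·cross = 32.5·414.5000 = 13471.2500
edge 3: (16.5,29)→(9,34)  cross = 16.5·34 − 9·29 = 300.0000; (r_i+r_j)·cross = 25.5·300.0000 = 7650.0000
edge 4: (9,34)→(0.5,17.5)  cross = 9·17.5 − 0.5·34 = 140.5000; (r_i+r_j)·cross = 9.5·140.5000 = 1334.7500
Σcross = 752.5000 → A = |Σcross|/2 = 376.2500 mm²
Σ(r_i+r_j)·cross = 21820.7500 → first moment M = |Σ|/6 = 3636.7917
R_c = M/A = 3636.7917/376.2500 = 9.6659 mm
θ = 191° = 3.333579 rad
V = θ·R_c·A = 3.333579·9.6659·376.2500 = 12123.532 mm³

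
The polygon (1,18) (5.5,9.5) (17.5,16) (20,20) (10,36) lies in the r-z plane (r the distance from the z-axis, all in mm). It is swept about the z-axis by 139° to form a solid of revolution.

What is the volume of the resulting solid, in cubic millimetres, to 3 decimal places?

Profile (r,z), 5 vertices: (1,18) (5.5,9.5) (17.5,16) (20,20) (10,36)
edge 0: (1,18)→(5.5,9.5)  cross = 1·9.5 − 5.5·18 = -89.5000; (r_i+r_j)·cross = 6.5·-89.5000 = -581.7500
edge 1: (5.5,9.5)→(17.5,16)  cross = 5.5·16 − 17.5·9.5 = -78.2500; (r_i+r_j)·cross = 23·-78.2500 = -1799.7500
edge 2: (17.5,16)→(20,20)  cross = 17.5·20 − 20·16 = 30.0000; (r_i+r_j)·cross = 37.5·30.0000 = 1125.0000
edge 3: (20,20)→(10,36)  cross = 20·36 − 10·20 = 520.0000; (r_i+r_j)·cross = 30·520.0000 = 15600.0000
edge 4: (10,36)→(1,18)  cross = 10·18 − 1·36 = 144.0000; (r_i+r_j)·cross = 11·144.0000 = 1584.0000
Σcross = 526.2500 → A = |Σcross|/2 = 263.1250 mm²
Σ(r_i+r_j)·cross = 15927.5000 → first moment M = |Σ|/6 = 2654.5833
R_c = M/A = 2654.5833/263.1250 = 10.0887 mm
θ = 139° = 2.426008 rad
V = θ·R_c·A = 2.426008·10.0887·263.1250 = 6440.040 mm³

Volume = 6440.040 mm³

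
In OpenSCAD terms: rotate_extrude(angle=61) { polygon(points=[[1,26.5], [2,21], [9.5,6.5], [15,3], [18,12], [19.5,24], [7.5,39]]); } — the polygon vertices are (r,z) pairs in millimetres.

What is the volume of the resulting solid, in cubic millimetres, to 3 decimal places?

Profile (r,z), 7 vertices: (1,26.5) (2,21) (9.5,6.5) (15,3) (18,12) (19.5,24) (7.5,39)
edge 0: (1,26.5)→(2,21)  cross = 1·21 − 2·26.5 = -32.0000; (r_i+r_j)·cross = 3·-32.0000 = -96.0000
edge 1: (2,21)→(9.5,6.5)  cross = 2·6.5 − 9.5·21 = -186.5000; (r_i+r_j)·cross = 11.5·-186.5000 = -2144.7500
edge 2: (9.5,6.5)→(15,3)  cross = 9.5·3 − 15·6.5 = -69.0000; (r_i+r_j)·cross = 24.5·-69.0000 = -1690.5000
edge 3: (15,3)→(18,12)  cross = 15·12 − 18·3 = 126.0000; (r_i+r_j)·cross = 33·126.0000 = 4158.0000
edge 4: (18,12)→(19.5,24)  cross = 18·24 − 19.5·12 = 198.0000; (r_i+r_j)·cross = 37.5·198.0000 = 7425.0000
edge 5: (19.5,24)→(7.5,39)  cross = 19.5·39 − 7.5·24 = 580.5000; (r_i+r_j)·cross = 27·580.5000 = 15673.5000
edge 6: (7.5,39)→(1,26.5)  cross = 7.5·26.5 − 1·39 = 159.7500; (r_i+r_j)·cross = 8.5·159.7500 = 1357.8750
Σcross = 776.7500 → A = |Σcross|/2 = 388.3750 mm²
Σ(r_i+r_j)·cross = 24683.1250 → first moment M = |Σ|/6 = 4113.8542
R_c = M/A = 4113.8542/388.3750 = 10.5925 mm
θ = 61° = 1.064651 rad
V = θ·R_c·A = 1.064651·10.5925·388.3750 = 4379.818 mm³

Volume = 4379.818 mm³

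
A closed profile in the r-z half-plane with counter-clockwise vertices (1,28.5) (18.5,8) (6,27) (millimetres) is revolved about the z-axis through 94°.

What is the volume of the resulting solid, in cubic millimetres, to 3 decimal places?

Volume = 531.660 mm³

Profile (r,z), 3 vertices: (1,28.5) (18.5,8) (6,27)
edge 0: (1,28.5)→(18.5,8)  cross = 1·8 − 18.5·28.5 = -519.2500; (r_i+r_j)·cross = 19.5·-519.2500 = -10125.3750
edge 1: (18.5,8)→(6,27)  cross = 18.5·27 − 6·8 = 451.5000; (r_i+r_j)·cross = 24.5·451.5000 = 11061.7500
edge 2: (6,27)→(1,28.5)  cross = 6·28.5 − 1·27 = 144.0000; (r_i+r_j)·cross = 7·144.0000 = 1008.0000
Σcross = 76.2500 → A = |Σcross|/2 = 38.1250 mm²
Σ(r_i+r_j)·cross = 1944.3750 → first moment M = |Σ|/6 = 324.0625
R_c = M/A = 324.0625/38.1250 = 8.5000 mm
θ = 94° = 1.640609 rad
V = θ·R_c·A = 1.640609·8.5000·38.1250 = 531.660 mm³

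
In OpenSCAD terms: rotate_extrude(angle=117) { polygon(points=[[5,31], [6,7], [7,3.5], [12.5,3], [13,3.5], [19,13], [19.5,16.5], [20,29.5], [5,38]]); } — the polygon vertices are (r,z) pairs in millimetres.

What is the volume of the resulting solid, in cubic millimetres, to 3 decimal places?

Profile (r,z), 9 vertices: (5,31) (6,7) (7,3.5) (12.5,3) (13,3.5) (19,13) (19.5,16.5) (20,29.5) (5,38)
edge 0: (5,31)→(6,7)  cross = 5·7 − 6·31 = -151.0000; (r_i+r_j)·cross = 11·-151.0000 = -1661.0000
edge 1: (6,7)→(7,3.5)  cross = 6·3.5 − 7·7 = -28.0000; (r_i+r_j)·cross = 13·-28.0000 = -364.0000
edge 2: (7,3.5)→(12.5,3)  cross = 7·3 − 12.5·3.5 = -22.7500; (r_i+r_j)·cross = 19.5·-22.7500 = -443.6250
edge 3: (12.5,3)→(13,3.5)  cross = 12.5·3.5 − 13·3 = 4.7500; (r_i+r_j)·cross = 25.5·4.7500 = 121.1250
edge 4: (13,3.5)→(19,13)  cross = 13·13 − 19·3.5 = 102.5000; (r_i+r_j)·cross = 32·102.5000 = 3280.0000
edge 5: (19,13)→(19.5,16.5)  cross = 19·16.5 − 19.5·13 = 60.0000; (r_i+r_j)·cross = 38.5·60.0000 = 2310.0000
edge 6: (19.5,16.5)→(20,29.5)  cross = 19.5·29.5 − 20·16.5 = 245.2500; (r_i+r_j)·cross = 39.5·245.2500 = 9687.3750
edge 7: (20,29.5)→(5,38)  cross = 20·38 − 5·29.5 = 612.5000; (r_i+r_j)·cross = 25·612.5000 = 15312.5000
edge 8: (5,38)→(5,31)  cross = 5·31 − 5·38 = -35.0000; (r_i+r_j)·cross = 10·-35.0000 = -350.0000
Σcross = 788.2500 → A = |Σcross|/2 = 394.1250 mm²
Σ(r_i+r_j)·cross = 27892.3750 → first moment M = |Σ|/6 = 4648.7292
R_c = M/A = 4648.7292/394.1250 = 11.7951 mm
θ = 117° = 2.042035 rad
V = θ·R_c·A = 2.042035·11.7951·394.1250 = 9492.869 mm³

Volume = 9492.869 mm³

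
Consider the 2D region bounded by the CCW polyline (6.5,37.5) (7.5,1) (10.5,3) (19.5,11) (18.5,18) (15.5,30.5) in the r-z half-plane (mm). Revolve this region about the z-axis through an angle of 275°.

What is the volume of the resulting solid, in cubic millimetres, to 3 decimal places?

Volume = 17445.948 mm³

Profile (r,z), 6 vertices: (6.5,37.5) (7.5,1) (10.5,3) (19.5,11) (18.5,18) (15.5,30.5)
edge 0: (6.5,37.5)→(7.5,1)  cross = 6.5·1 − 7.5·37.5 = -274.7500; (r_i+r_j)·cross = 14·-274.7500 = -3846.5000
edge 1: (7.5,1)→(10.5,3)  cross = 7.5·3 − 10.5·1 = 12.0000; (r_i+r_j)·cross = 18·12.0000 = 216.0000
edge 2: (10.5,3)→(19.5,11)  cross = 10.5·11 − 19.5·3 = 57.0000; (r_i+r_j)·cross = 30·57.0000 = 1710.0000
edge 3: (19.5,11)→(18.5,18)  cross = 19.5·18 − 18.5·11 = 147.5000; (r_i+r_j)·cross = 38·147.5000 = 5605.0000
edge 4: (18.5,18)→(15.5,30.5)  cross = 18.5·30.5 − 15.5·18 = 285.2500; (r_i+r_j)·cross = 34·285.2500 = 9698.5000
edge 5: (15.5,30.5)→(6.5,37.5)  cross = 15.5·37.5 − 6.5·30.5 = 383.0000; (r_i+r_j)·cross = 22·383.0000 = 8426.0000
Σcross = 610.0000 → A = |Σcross|/2 = 305.0000 mm²
Σ(r_i+r_j)·cross = 21809.0000 → first moment M = |Σ|/6 = 3634.8333
R_c = M/A = 3634.8333/305.0000 = 11.9175 mm
θ = 275° = 4.799655 rad
V = θ·R_c·A = 4.799655·11.9175·305.0000 = 17445.948 mm³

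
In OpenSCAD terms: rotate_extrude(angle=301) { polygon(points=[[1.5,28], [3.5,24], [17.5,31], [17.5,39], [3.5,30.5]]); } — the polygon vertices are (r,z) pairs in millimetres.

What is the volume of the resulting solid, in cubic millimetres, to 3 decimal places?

Profile (r,z), 5 vertices: (1.5,28) (3.5,24) (17.5,31) (17.5,39) (3.5,30.5)
edge 0: (1.5,28)→(3.5,24)  cross = 1.5·24 − 3.5·28 = -62.0000; (r_i+r_j)·cross = 5·-62.0000 = -310.0000
edge 1: (3.5,24)→(17.5,31)  cross = 3.5·31 − 17.5·24 = -311.5000; (r_i+r_j)·cross = 21·-311.5000 = -6541.5000
edge 2: (17.5,31)→(17.5,39)  cross = 17.5·39 − 17.5·31 = 140.0000; (r_i+r_j)·cross = 35·140.0000 = 4900.0000
edge 3: (17.5,39)→(3.5,30.5)  cross = 17.5·30.5 − 3.5·39 = 397.2500; (r_i+r_j)·cross = 21·397.2500 = 8342.2500
edge 4: (3.5,30.5)→(1.5,28)  cross = 3.5·28 − 1.5·30.5 = 52.2500; (r_i+r_j)·cross = 5·52.2500 = 261.2500
Σcross = 216.0000 → A = |Σcross|/2 = 108.0000 mm²
Σ(r_i+r_j)·cross = 6652.0000 → first moment M = |Σ|/6 = 1108.6667
R_c = M/A = 1108.6667/108.0000 = 10.2654 mm
θ = 301° = 5.253441 rad
V = θ·R_c·A = 5.253441·10.2654·108.0000 = 5824.315 mm³

Volume = 5824.315 mm³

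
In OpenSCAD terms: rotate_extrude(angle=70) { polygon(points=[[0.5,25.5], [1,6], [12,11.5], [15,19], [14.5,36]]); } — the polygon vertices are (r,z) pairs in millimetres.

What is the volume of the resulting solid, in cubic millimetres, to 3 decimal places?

Volume = 2801.275 mm³

Profile (r,z), 5 vertices: (0.5,25.5) (1,6) (12,11.5) (15,19) (14.5,36)
edge 0: (0.5,25.5)→(1,6)  cross = 0.5·6 − 1·25.5 = -22.5000; (r_i+r_j)·cross = 1.5·-22.5000 = -33.7500
edge 1: (1,6)→(12,11.5)  cross = 1·11.5 − 12·6 = -60.5000; (r_i+r_j)·cross = 13·-60.5000 = -786.5000
edge 2: (12,11.5)→(15,19)  cross = 12·19 − 15·11.5 = 55.5000; (r_i+r_j)·cross = 27·55.5000 = 1498.5000
edge 3: (15,19)→(14.5,36)  cross = 15·36 − 14.5·19 = 264.5000; (r_i+r_j)·cross = 29.5·264.5000 = 7802.7500
edge 4: (14.5,36)→(0.5,25.5)  cross = 14.5·25.5 − 0.5·36 = 351.7500; (r_i+r_j)·cross = 15·351.7500 = 5276.2500
Σcross = 588.7500 → A = |Σcross|/2 = 294.3750 mm²
Σ(r_i+r_j)·cross = 13757.2500 → first moment M = |Σ|/6 = 2292.8750
R_c = M/A = 2292.8750/294.3750 = 7.7890 mm
θ = 70° = 1.221730 rad
V = θ·R_c·A = 1.221730·7.7890·294.3750 = 2801.275 mm³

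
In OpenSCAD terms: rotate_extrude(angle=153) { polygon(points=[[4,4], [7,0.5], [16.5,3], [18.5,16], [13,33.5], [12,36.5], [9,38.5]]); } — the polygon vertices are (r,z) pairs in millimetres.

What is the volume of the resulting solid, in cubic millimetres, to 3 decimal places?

Volume = 10398.024 mm³

Profile (r,z), 7 vertices: (4,4) (7,0.5) (16.5,3) (18.5,16) (13,33.5) (12,36.5) (9,38.5)
edge 0: (4,4)→(7,0.5)  cross = 4·0.5 − 7·4 = -26.0000; (r_i+r_j)·cross = 11·-26.0000 = -286.0000
edge 1: (7,0.5)→(16.5,3)  cross = 7·3 − 16.5·0.5 = 12.7500; (r_i+r_j)·cross = 23.5·12.7500 = 299.6250
edge 2: (16.5,3)→(18.5,16)  cross = 16.5·16 − 18.5·3 = 208.5000; (r_i+r_j)·cross = 35·208.5000 = 7297.5000
edge 3: (18.5,16)→(13,33.5)  cross = 18.5·33.5 − 13·16 = 411.7500; (r_i+r_j)·cross = 31.5·411.7500 = 12970.1250
edge 4: (13,33.5)→(12,36.5)  cross = 13·36.5 − 12·33.5 = 72.5000; (r_i+r_j)·cross = 25·72.5000 = 1812.5000
edge 5: (12,36.5)→(9,38.5)  cross = 12·38.5 − 9·36.5 = 133.5000; (r_i+r_j)·cross = 21·133.5000 = 2803.5000
edge 6: (9,38.5)→(4,4)  cross = 9·4 − 4·38.5 = -118.0000; (r_i+r_j)·cross = 13·-118.0000 = -1534.0000
Σcross = 695.0000 → A = |Σcross|/2 = 347.5000 mm²
Σ(r_i+r_j)·cross = 23363.2500 → first moment M = |Σ|/6 = 3893.8750
R_c = M/A = 3893.8750/347.5000 = 11.2054 mm
θ = 153° = 2.670354 rad
V = θ·R_c·A = 2.670354·11.2054·347.5000 = 10398.024 mm³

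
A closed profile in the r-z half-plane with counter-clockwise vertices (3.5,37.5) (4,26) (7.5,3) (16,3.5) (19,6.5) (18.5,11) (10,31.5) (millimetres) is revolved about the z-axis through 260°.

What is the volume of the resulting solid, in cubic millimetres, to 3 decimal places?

Volume = 14090.043 mm³

Profile (r,z), 7 vertices: (3.5,37.5) (4,26) (7.5,3) (16,3.5) (19,6.5) (18.5,11) (10,31.5)
edge 0: (3.5,37.5)→(4,26)  cross = 3.5·26 − 4·37.5 = -59.0000; (r_i+r_j)·cross = 7.5·-59.0000 = -442.5000
edge 1: (4,26)→(7.5,3)  cross = 4·3 − 7.5·26 = -183.0000; (r_i+r_j)·cross = 11.5·-183.0000 = -2104.5000
edge 2: (7.5,3)→(16,3.5)  cross = 7.5·3.5 − 16·3 = -21.7500; (r_i+r_j)·cross = 23.5·-21.7500 = -511.1250
edge 3: (16,3.5)→(19,6.5)  cross = 16·6.5 − 19·3.5 = 37.5000; (r_i+r_j)·cross = 35·37.5000 = 1312.5000
edge 4: (19,6.5)→(18.5,11)  cross = 19·11 − 18.5·6.5 = 88.7500; (r_i+r_j)·cross = 37.5·88.7500 = 3328.1250
edge 5: (18.5,11)→(10,31.5)  cross = 18.5·31.5 − 10·11 = 472.7500; (r_i+r_j)·cross = 28.5·472.7500 = 13473.3750
edge 6: (10,31.5)→(3.5,37.5)  cross = 10·37.5 − 3.5·31.5 = 264.7500; (r_i+r_j)·cross = 13.5·264.7500 = 3574.1250
Σcross = 600.0000 → A = |Σcross|/2 = 300.0000 mm²
Σ(r_i+r_j)·cross = 18630.0000 → first moment M = |Σ|/6 = 3105.0000
R_c = M/A = 3105.0000/300.0000 = 10.3500 mm
θ = 260° = 4.537856 rad
V = θ·R_c·A = 4.537856·10.3500·300.0000 = 14090.043 mm³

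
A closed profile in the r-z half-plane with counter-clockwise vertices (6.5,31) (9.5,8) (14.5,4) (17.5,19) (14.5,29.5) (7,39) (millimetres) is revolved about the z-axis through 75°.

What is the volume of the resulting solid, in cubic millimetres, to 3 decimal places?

Volume = 3436.935 mm³

Profile (r,z), 6 vertices: (6.5,31) (9.5,8) (14.5,4) (17.5,19) (14.5,29.5) (7,39)
edge 0: (6.5,31)→(9.5,8)  cross = 6.5·8 − 9.5·31 = -242.5000; (r_i+r_j)·cross = 16·-242.5000 = -3880.0000
edge 1: (9.5,8)→(14.5,4)  cross = 9.5·4 − 14.5·8 = -78.0000; (r_i+r_j)·cross = 24·-78.0000 = -1872.0000
edge 2: (14.5,4)→(17.5,19)  cross = 14.5·19 − 17.5·4 = 205.5000; (r_i+r_j)·cross = 32·205.5000 = 6576.0000
edge 3: (17.5,19)→(14.5,29.5)  cross = 17.5·29.5 − 14.5·19 = 240.7500; (r_i+r_j)·cross = 32·240.7500 = 7704.0000
edge 4: (14.5,29.5)→(7,39)  cross = 14.5·39 − 7·29.5 = 359.0000; (r_i+r_j)·cross = 21.5·359.0000 = 7718.5000
edge 5: (7,39)→(6.5,31)  cross = 7·31 − 6.5·39 = -36.5000; (r_i+r_j)·cross = 13.5·-36.5000 = -492.7500
Σcross = 448.2500 → A = |Σcross|/2 = 224.1250 mm²
Σ(r_i+r_j)·cross = 15753.7500 → first moment M = |Σ|/6 = 2625.6250
R_c = M/A = 2625.6250/224.1250 = 11.7150 mm
θ = 75° = 1.308997 rad
V = θ·R_c·A = 1.308997·11.7150·224.1250 = 3436.935 mm³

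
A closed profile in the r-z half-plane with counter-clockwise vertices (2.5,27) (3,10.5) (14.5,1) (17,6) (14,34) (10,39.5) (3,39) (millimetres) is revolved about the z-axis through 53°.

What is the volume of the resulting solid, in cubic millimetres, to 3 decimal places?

Volume = 3570.094 mm³

Profile (r,z), 7 vertices: (2.5,27) (3,10.5) (14.5,1) (17,6) (14,34) (10,39.5) (3,39)
edge 0: (2.5,27)→(3,10.5)  cross = 2.5·10.5 − 3·27 = -54.7500; (r_i+r_j)·cross = 5.5·-54.7500 = -301.1250
edge 1: (3,10.5)→(14.5,1)  cross = 3·1 − 14.5·10.5 = -149.2500; (r_i+r_j)·cross = 17.5·-149.2500 = -2611.8750
edge 2: (14.5,1)→(17,6)  cross = 14.5·6 − 17·1 = 70.0000; (r_i+r_j)·cross = 31.5·70.0000 = 2205.0000
edge 3: (17,6)→(14,34)  cross = 17·34 − 14·6 = 494.0000; (r_i+r_j)·cross = 31·494.0000 = 15314.0000
edge 4: (14,34)→(10,39.5)  cross = 14·39.5 − 10·34 = 213.0000; (r_i+r_j)·cross = 24·213.0000 = 5112.0000
edge 5: (10,39.5)→(3,39)  cross = 10·39 − 3·39.5 = 271.5000; (r_i+r_j)·cross = 13·271.5000 = 3529.5000
edge 6: (3,39)→(2.5,27)  cross = 3·27 − 2.5·39 = -16.5000; (r_i+r_j)·cross = 5.5·-16.5000 = -90.7500
Σcross = 828.0000 → A = |Σcross|/2 = 414.0000 mm²
Σ(r_i+r_j)·cross = 23156.7500 → first moment M = |Σ|/6 = 3859.4583
R_c = M/A = 3859.4583/414.0000 = 9.3224 mm
θ = 53° = 0.925025 rad
V = θ·R_c·A = 0.925025·9.3224·414.0000 = 3570.094 mm³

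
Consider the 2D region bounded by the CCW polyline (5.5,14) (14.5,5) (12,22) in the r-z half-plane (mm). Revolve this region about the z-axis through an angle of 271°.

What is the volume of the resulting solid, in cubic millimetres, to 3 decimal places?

Profile (r,z), 3 vertices: (5.5,14) (14.5,5) (12,22)
edge 0: (5.5,14)→(14.5,5)  cross = 5.5·5 − 14.5·14 = -175.5000; (r_i+r_j)·cross = 20·-175.5000 = -3510.0000
edge 1: (14.5,5)→(12,22)  cross = 14.5·22 − 12·5 = 259.0000; (r_i+r_j)·cross = 26.5·259.0000 = 6863.5000
edge 2: (12,22)→(5.5,14)  cross = 12·14 − 5.5·22 = 47.0000; (r_i+r_j)·cross = 17.5·47.0000 = 822.5000
Σcross = 130.5000 → A = |Σcross|/2 = 65.2500 mm²
Σ(r_i+r_j)·cross = 4176.0000 → first moment M = |Σ|/6 = 696.0000
R_c = M/A = 696.0000/65.2500 = 10.6667 mm
θ = 271° = 4.729842 rad
V = θ·R_c·A = 4.729842·10.6667·65.2500 = 3291.970 mm³

Volume = 3291.970 mm³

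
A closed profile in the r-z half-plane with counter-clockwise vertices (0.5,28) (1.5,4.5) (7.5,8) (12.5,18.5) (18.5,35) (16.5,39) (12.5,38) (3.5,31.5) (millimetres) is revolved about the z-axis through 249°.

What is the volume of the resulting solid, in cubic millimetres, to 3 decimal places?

Profile (r,z), 8 vertices: (0.5,28) (1.5,4.5) (7.5,8) (12.5,18.5) (18.5,35) (16.5,39) (12.5,38) (3.5,31.5)
edge 0: (0.5,28)→(1.5,4.5)  cross = 0.5·4.5 − 1.5·28 = -39.7500; (r_i+r_j)·cross = 2·-39.7500 = -79.5000
edge 1: (1.5,4.5)→(7.5,8)  cross = 1.5·8 − 7.5·4.5 = -21.7500; (r_i+r_j)·cross = 9·-21.7500 = -195.7500
edge 2: (7.5,8)→(12.5,18.5)  cross = 7.5·18.5 − 12.5·8 = 38.7500; (r_i+r_j)·cross = 20·38.7500 = 775.0000
edge 3: (12.5,18.5)→(18.5,35)  cross = 12.5·35 − 18.5·18.5 = 95.2500; (r_i+r_j)·cross = 31·95.2500 = 2952.7500
edge 4: (18.5,35)→(16.5,39)  cross = 18.5·39 − 16.5·35 = 144.0000; (r_i+r_j)·cross = 35·144.0000 = 5040.0000
edge 5: (16.5,39)→(12.5,38)  cross = 16.5·38 − 12.5·39 = 139.5000; (r_i+r_j)·cross = 29·139.5000 = 4045.5000
edge 6: (12.5,38)→(3.5,31.5)  cross = 12.5·31.5 − 3.5·38 = 260.7500; (r_i+r_j)·cross = 16·260.7500 = 4172.0000
edge 7: (3.5,31.5)→(0.5,28)  cross = 3.5·28 − 0.5·31.5 = 82.2500; (r_i+r_j)·cross = 4·82.2500 = 329.0000
Σcross = 699.0000 → A = |Σcross|/2 = 349.5000 mm²
Σ(r_i+r_j)·cross = 17039.0000 → first moment M = |Σ|/6 = 2839.8333
R_c = M/A = 2839.8333/349.5000 = 8.1254 mm
θ = 249° = 4.345870 rad
V = θ·R_c·A = 4.345870·8.1254·349.5000 = 12341.546 mm³

Volume = 12341.546 mm³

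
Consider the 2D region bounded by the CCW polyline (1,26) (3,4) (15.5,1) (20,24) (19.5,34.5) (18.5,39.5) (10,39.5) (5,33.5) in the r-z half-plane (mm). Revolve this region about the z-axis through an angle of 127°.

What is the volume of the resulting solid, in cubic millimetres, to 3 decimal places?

Profile (r,z), 8 vertices: (1,26) (3,4) (15.5,1) (20,24) (19.5,34.5) (18.5,39.5) (10,39.5) (5,33.5)
edge 0: (1,26)→(3,4)  cross = 1·4 − 3·26 = -74.0000; (r_i+r_j)·cross = 4·-74.0000 = -296.0000
edge 1: (3,4)→(15.5,1)  cross = 3·1 − 15.5·4 = -59.0000; (r_i+r_j)·cross = 18.5·-59.0000 = -1091.5000
edge 2: (15.5,1)→(20,24)  cross = 15.5·24 − 20·1 = 352.0000; (r_i+r_j)·cross = 35.5·352.0000 = 12496.0000
edge 3: (20,24)→(19.5,34.5)  cross = 20·34.5 − 19.5·24 = 222.0000; (r_i+r_j)·cross = 39.5·222.0000 = 8769.0000
edge 4: (19.5,34.5)→(18.5,39.5)  cross = 19.5·39.5 − 18.5·34.5 = 132.0000; (r_i+r_j)·cross = 38·132.0000 = 5016.0000
edge 5: (18.5,39.5)→(10,39.5)  cross = 18.5·39.5 − 10·39.5 = 335.7500; (r_i+r_j)·cross = 28.5·335.7500 = 9568.8750
edge 6: (10,39.5)→(5,33.5)  cross = 10·33.5 − 5·39.5 = 137.5000; (r_i+r_j)·cross = 15·137.5000 = 2062.5000
edge 7: (5,33.5)→(1,26)  cross = 5·26 − 1·33.5 = 96.5000; (r_i+r_j)·cross = 6·96.5000 = 579.0000
Σcross = 1142.7500 → A = |Σcross|/2 = 571.3750 mm²
Σ(r_i+r_j)·cross = 37103.8750 → first moment M = |Σ|/6 = 6183.9792
R_c = M/A = 6183.9792/571.3750 = 10.8230 mm
θ = 127° = 2.216568 rad
V = θ·R_c·A = 2.216568·10.8230·571.3750 = 13707.211 mm³

Volume = 13707.211 mm³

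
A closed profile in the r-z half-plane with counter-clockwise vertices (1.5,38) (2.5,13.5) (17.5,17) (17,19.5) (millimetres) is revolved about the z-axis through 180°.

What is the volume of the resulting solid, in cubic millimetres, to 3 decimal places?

Profile (r,z), 4 vertices: (1.5,38) (2.5,13.5) (17.5,17) (17,19.5)
edge 0: (1.5,38)→(2.5,13.5)  cross = 1.5·13.5 − 2.5·38 = -74.7500; (r_i+r_j)·cross = 4·-74.7500 = -299.0000
edge 1: (2.5,13.5)→(17.5,17)  cross = 2.5·17 − 17.5·13.5 = -193.7500; (r_i+r_j)·cross = 20·-193.7500 = -3875.0000
edge 2: (17.5,17)→(17,19.5)  cross = 17.5·19.5 − 17·17 = 52.2500; (r_i+r_j)·cross = 34.5·52.2500 = 1802.6250
edge 3: (17,19.5)→(1.5,38)  cross = 17·38 − 1.5·19.5 = 616.7500; (r_i+r_j)·cross = 18.5·616.7500 = 11409.8750
Σcross = 400.5000 → A = |Σcross|/2 = 200.2500 mm²
Σ(r_i+r_j)·cross = 9038.5000 → first moment M = |Σ|/6 = 1506.4167
R_c = M/A = 1506.4167/200.2500 = 7.5227 mm
θ = 180° = 3.141593 rad
V = θ·R_c·A = 3.141593·7.5227·200.2500 = 4732.548 mm³

Volume = 4732.548 mm³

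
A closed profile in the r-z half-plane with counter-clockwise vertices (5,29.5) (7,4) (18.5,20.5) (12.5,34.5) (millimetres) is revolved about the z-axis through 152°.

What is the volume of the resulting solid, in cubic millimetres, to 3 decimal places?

Profile (r,z), 4 vertices: (5,29.5) (7,4) (18.5,20.5) (12.5,34.5)
edge 0: (5,29.5)→(7,4)  cross = 5·4 − 7·29.5 = -186.5000; (r_i+r_j)·cross = 12·-186.5000 = -2238.0000
edge 1: (7,4)→(18.5,20.5)  cross = 7·20.5 − 18.5·4 = 69.5000; (r_i+r_j)·cross = 25.5·69.5000 = 1772.2500
edge 2: (18.5,20.5)→(12.5,34.5)  cross = 18.5·34.5 − 12.5·20.5 = 382.0000; (r_i+r_j)·cross = 31·382.0000 = 11842.0000
edge 3: (12.5,34.5)→(5,29.5)  cross = 12.5·29.5 − 5·34.5 = 196.2500; (r_i+r_j)·cross = 17.5·196.2500 = 3434.3750
Σcross = 461.2500 → A = |Σcross|/2 = 230.6250 mm²
Σ(r_i+r_j)·cross = 14810.6250 → first moment M = |Σ|/6 = 2468.4375
R_c = M/A = 2468.4375/230.6250 = 10.7033 mm
θ = 152° = 2.652900 rad
V = θ·R_c·A = 2.652900·10.7033·230.6250 = 6548.519 mm³

Volume = 6548.519 mm³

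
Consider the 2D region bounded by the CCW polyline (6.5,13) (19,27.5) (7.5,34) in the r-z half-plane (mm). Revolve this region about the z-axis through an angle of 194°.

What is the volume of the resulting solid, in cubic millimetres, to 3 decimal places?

Volume = 4618.420 mm³

Profile (r,z), 3 vertices: (6.5,13) (19,27.5) (7.5,34)
edge 0: (6.5,13)→(19,27.5)  cross = 6.5·27.5 − 19·13 = -68.2500; (r_i+r_j)·cross = 25.5·-68.2500 = -1740.3750
edge 1: (19,27.5)→(7.5,34)  cross = 19·34 − 7.5·27.5 = 439.7500; (r_i+r_j)·cross = 26.5·439.7500 = 11653.3750
edge 2: (7.5,34)→(6.5,13)  cross = 7.5·13 − 6.5·34 = -123.5000; (r_i+r_j)·cross = 14·-123.5000 = -1729.0000
Σcross = 248.0000 → A = |Σcross|/2 = 124.0000 mm²
Σ(r_i+r_j)·cross = 8184.0000 → first moment M = |Σ|/6 = 1364.0000
R_c = M/A = 1364.0000/124.0000 = 11.0000 mm
θ = 194° = 3.385939 rad
V = θ·R_c·A = 3.385939·11.0000·124.0000 = 4618.420 mm³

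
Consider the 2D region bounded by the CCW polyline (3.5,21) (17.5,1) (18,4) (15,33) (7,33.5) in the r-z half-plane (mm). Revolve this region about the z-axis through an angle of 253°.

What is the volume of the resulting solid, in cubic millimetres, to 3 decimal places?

Volume = 13327.543 mm³

Profile (r,z), 5 vertices: (3.5,21) (17.5,1) (18,4) (15,33) (7,33.5)
edge 0: (3.5,21)→(17.5,1)  cross = 3.5·1 − 17.5·21 = -364.0000; (r_i+r_j)·cross = 21·-364.0000 = -7644.0000
edge 1: (17.5,1)→(18,4)  cross = 17.5·4 − 18·1 = 52.0000; (r_i+r_j)·cross = 35.5·52.0000 = 1846.0000
edge 2: (18,4)→(15,33)  cross = 18·33 − 15·4 = 534.0000; (r_i+r_j)·cross = 33·534.0000 = 17622.0000
edge 3: (15,33)→(7,33.5)  cross = 15·33.5 − 7·33 = 271.5000; (r_i+r_j)·cross = 22·271.5000 = 5973.0000
edge 4: (7,33.5)→(3.5,21)  cross = 7·21 − 3.5·33.5 = 29.7500; (r_i+r_j)·cross = 10.5·29.7500 = 312.3750
Σcross = 523.2500 → A = |Σcross|/2 = 261.6250 mm²
Σ(r_i+r_j)·cross = 18109.3750 → first moment M = |Σ|/6 = 3018.2292
R_c = M/A = 3018.2292/261.6250 = 11.5365 mm
θ = 253° = 4.415683 rad
V = θ·R_c·A = 4.415683·11.5365·261.6250 = 13327.543 mm³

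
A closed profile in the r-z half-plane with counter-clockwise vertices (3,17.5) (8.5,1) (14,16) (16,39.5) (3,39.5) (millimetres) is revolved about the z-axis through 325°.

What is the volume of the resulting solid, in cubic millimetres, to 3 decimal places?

Profile (r,z), 5 vertices: (3,17.5) (8.5,1) (14,16) (16,39.5) (3,39.5)
edge 0: (3,17.5)→(8.5,1)  cross = 3·1 − 8.5·17.5 = -145.7500; (r_i+r_j)·cross = 11.5·-145.7500 = -1676.1250
edge 1: (8.5,1)→(14,16)  cross = 8.5·16 − 14·1 = 122.0000; (r_i+r_j)·cross = 22.5·122.0000 = 2745.0000
edge 2: (14,16)→(16,39.5)  cross = 14·39.5 − 16·16 = 297.0000; (r_i+r_j)·cross = 30·297.0000 = 8910.0000
edge 3: (16,39.5)→(3,39.5)  cross = 16·39.5 − 3·39.5 = 513.5000; (r_i+r_j)·cross = 19·513.5000 = 9756.5000
edge 4: (3,39.5)→(3,17.5)  cross = 3·17.5 − 3·39.5 = -66.0000; (r_i+r_j)·cross = 6·-66.0000 = -396.0000
Σcross = 720.7500 → A = |Σcross|/2 = 360.3750 mm²
Σ(r_i+r_j)·cross = 19339.3750 → first moment M = |Σ|/6 = 3223.2292
R_c = M/A = 3223.2292/360.3750 = 8.9441 mm
θ = 325° = 5.672320 rad
V = θ·R_c·A = 5.672320·8.9441·360.3750 = 18283.187 mm³

Volume = 18283.187 mm³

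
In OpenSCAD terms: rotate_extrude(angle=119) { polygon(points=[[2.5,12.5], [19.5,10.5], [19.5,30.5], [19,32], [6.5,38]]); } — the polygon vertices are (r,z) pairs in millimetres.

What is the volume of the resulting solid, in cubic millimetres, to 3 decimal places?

Profile (r,z), 5 vertices: (2.5,12.5) (19.5,10.5) (19.5,30.5) (19,32) (6.5,38)
edge 0: (2.5,12.5)→(19.5,10.5)  cross = 2.5·10.5 − 19.5·12.5 = -217.5000; (r_i+r_j)·cross = 22·-217.5000 = -4785.0000
edge 1: (19.5,10.5)→(19.5,30.5)  cross = 19.5·30.5 − 19.5·10.5 = 390.0000; (r_i+r_j)·cross = 39·390.0000 = 15210.0000
edge 2: (19.5,30.5)→(19,32)  cross = 19.5·32 − 19·30.5 = 44.5000; (r_i+r_j)·cross = 38.5·44.5000 = 1713.2500
edge 3: (19,32)→(6.5,38)  cross = 19·38 − 6.5·32 = 514.0000; (r_i+r_j)·cross = 25.5·514.0000 = 13107.0000
edge 4: (6.5,38)→(2.5,12.5)  cross = 6.5·12.5 − 2.5·38 = -13.7500; (r_i+r_j)·cross = 9·-13.7500 = -123.7500
Σcross = 717.2500 → A = |Σcross|/2 = 358.6250 mm²
Σ(r_i+r_j)·cross = 25121.5000 → first moment M = |Σ|/6 = 4186.9167
R_c = M/A = 4186.9167/358.6250 = 11.6749 mm
θ = 119° = 2.076942 rad
V = θ·R_c·A = 2.076942·11.6749·358.6250 = 8695.982 mm³

Volume = 8695.982 mm³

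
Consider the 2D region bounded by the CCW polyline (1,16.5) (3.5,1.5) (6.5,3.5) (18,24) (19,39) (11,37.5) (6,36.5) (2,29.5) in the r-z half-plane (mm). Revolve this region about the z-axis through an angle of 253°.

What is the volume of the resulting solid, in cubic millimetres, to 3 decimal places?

Profile (r,z), 8 vertices: (1,16.5) (3.5,1.5) (6.5,3.5) (18,24) (19,39) (11,37.5) (6,36.5) (2,29.5)
edge 0: (1,16.5)→(3.5,1.5)  cross = 1·1.5 − 3.5·16.5 = -56.2500; (r_i+r_j)·cross = 4.5·-56.2500 = -253.1250
edge 1: (3.5,1.5)→(6.5,3.5)  cross = 3.5·3.5 − 6.5·1.5 = 2.5000; (r_i+r_j)·cross = 10·2.5000 = 25.0000
edge 2: (6.5,3.5)→(18,24)  cross = 6.5·24 − 18·3.5 = 93.0000; (r_i+r_j)·cross = 24.5·93.0000 = 2278.5000
edge 3: (18,24)→(19,39)  cross = 18·39 − 19·24 = 246.0000; (r_i+r_j)·cross = 37·246.0000 = 9102.0000
edge 4: (19,39)→(11,37.5)  cross = 19·37.5 − 11·39 = 283.5000; (r_i+r_j)·cross = 30·283.5000 = 8505.0000
edge 5: (11,37.5)→(6,36.5)  cross = 11·36.5 − 6·37.5 = 176.5000; (r_i+r_j)·cross = 17·176.5000 = 3000.5000
edge 6: (6,36.5)→(2,29.5)  cross = 6·29.5 − 2·36.5 = 104.0000; (r_i+r_j)·cross = 8·104.0000 = 832.0000
edge 7: (2,29.5)→(1,16.5)  cross = 2·16.5 − 1·29.5 = 3.5000; (r_i+r_j)·cross = 3·3.5000 = 10.5000
Σcross = 852.7500 → A = |Σcross|/2 = 426.3750 mm²
Σ(r_i+r_j)·cross = 23500.3750 → first moment M = |Σ|/6 = 3916.7292
R_c = M/A = 3916.7292/426.3750 = 9.1861 mm
θ = 253° = 4.415683 rad
V = θ·R_c·A = 4.415683·9.1861·426.3750 = 17295.034 mm³

Volume = 17295.034 mm³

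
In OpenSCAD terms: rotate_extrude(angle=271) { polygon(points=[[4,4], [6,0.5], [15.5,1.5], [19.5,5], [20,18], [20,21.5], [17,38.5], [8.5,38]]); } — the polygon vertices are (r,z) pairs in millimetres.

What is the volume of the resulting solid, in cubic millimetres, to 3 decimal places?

Volume = 28244.844 mm³

Profile (r,z), 8 vertices: (4,4) (6,0.5) (15.5,1.5) (19.5,5) (20,18) (20,21.5) (17,38.5) (8.5,38)
edge 0: (4,4)→(6,0.5)  cross = 4·0.5 − 6·4 = -22.0000; (r_i+r_j)·cross = 10·-22.0000 = -220.0000
edge 1: (6,0.5)→(15.5,1.5)  cross = 6·1.5 − 15.5·0.5 = 1.2500; (r_i+r_j)·cross = 21.5·1.2500 = 26.8750
edge 2: (15.5,1.5)→(19.5,5)  cross = 15.5·5 − 19.5·1.5 = 48.2500; (r_i+r_j)·cross = 35·48.2500 = 1688.7500
edge 3: (19.5,5)→(20,18)  cross = 19.5·18 − 20·5 = 251.0000; (r_i+r_j)·cross = 39.5·251.0000 = 9914.5000
edge 4: (20,18)→(20,21.5)  cross = 20·21.5 − 20·18 = 70.0000; (r_i+r_j)·cross = 40·70.0000 = 2800.0000
edge 5: (20,21.5)→(17,38.5)  cross = 20·38.5 − 17·21.5 = 404.5000; (r_i+r_j)·cross = 37·404.5000 = 14966.5000
edge 6: (17,38.5)→(8.5,38)  cross = 17·38 − 8.5·38.5 = 318.7500; (r_i+r_j)·cross = 25.5·318.7500 = 8128.1250
edge 7: (8.5,38)→(4,4)  cross = 8.5·4 − 4·38 = -118.0000; (r_i+r_j)·cross = 12.5·-118.0000 = -1475.0000
Σcross = 953.7500 → A = |Σcross|/2 = 476.8750 mm²
Σ(r_i+r_j)·cross = 35829.7500 → first moment M = |Σ|/6 = 5971.6250
R_c = M/A = 5971.6250/476.8750 = 12.5224 mm
θ = 271° = 4.729842 rad
V = θ·R_c·A = 4.729842·12.5224·476.8750 = 28244.844 mm³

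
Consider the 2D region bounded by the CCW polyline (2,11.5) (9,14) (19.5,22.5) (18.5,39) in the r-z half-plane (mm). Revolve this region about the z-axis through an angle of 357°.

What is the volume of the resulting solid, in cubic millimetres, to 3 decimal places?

Volume = 13504.405 mm³

Profile (r,z), 4 vertices: (2,11.5) (9,14) (19.5,22.5) (18.5,39)
edge 0: (2,11.5)→(9,14)  cross = 2·14 − 9·11.5 = -75.5000; (r_i+r_j)·cross = 11·-75.5000 = -830.5000
edge 1: (9,14)→(19.5,22.5)  cross = 9·22.5 − 19.5·14 = -70.5000; (r_i+r_j)·cross = 28.5·-70.5000 = -2009.2500
edge 2: (19.5,22.5)→(18.5,39)  cross = 19.5·39 − 18.5·22.5 = 344.2500; (r_i+r_j)·cross = 38·344.2500 = 13081.5000
edge 3: (18.5,39)→(2,11.5)  cross = 18.5·11.5 − 2·39 = 134.7500; (r_i+r_j)·cross = 20.5·134.7500 = 2762.3750
Σcross = 333.0000 → A = |Σcross|/2 = 166.5000 mm²
Σ(r_i+r_j)·cross = 13004.1250 → first moment M = |Σ|/6 = 2167.3542
R_c = M/A = 2167.3542/166.5000 = 13.0171 mm
θ = 357° = 6.230825 rad
V = θ·R_c·A = 6.230825·13.0171·166.5000 = 13504.405 mm³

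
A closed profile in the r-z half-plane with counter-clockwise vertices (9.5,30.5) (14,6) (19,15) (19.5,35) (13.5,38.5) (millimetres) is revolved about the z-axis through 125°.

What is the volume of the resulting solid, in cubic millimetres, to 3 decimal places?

Profile (r,z), 5 vertices: (9.5,30.5) (14,6) (19,15) (19.5,35) (13.5,38.5)
edge 0: (9.5,30.5)→(14,6)  cross = 9.5·6 − 14·30.5 = -370.0000; (r_i+r_j)·cross = 23.5·-370.0000 = -8695.0000
edge 1: (14,6)→(19,15)  cross = 14·15 − 19·6 = 96.0000; (r_i+r_j)·cross = 33·96.0000 = 3168.0000
edge 2: (19,15)→(19.5,35)  cross = 19·35 − 19.5·15 = 372.5000; (r_i+r_j)·cross = 38.5·372.5000 = 14341.2500
edge 3: (19.5,35)→(13.5,38.5)  cross = 19.5·38.5 − 13.5·35 = 278.2500; (r_i+r_j)·cross = 33·278.2500 = 9182.2500
edge 4: (13.5,38.5)→(9.5,30.5)  cross = 13.5·30.5 − 9.5·38.5 = 46.0000; (r_i+r_j)·cross = 23·46.0000 = 1058.0000
Σcross = 422.7500 → A = |Σcross|/2 = 211.3750 mm²
Σ(r_i+r_j)·cross = 19054.5000 → first moment M = |Σ|/6 = 3175.7500
R_c = M/A = 3175.7500/211.3750 = 15.0242 mm
θ = 125° = 2.181662 rad
V = θ·R_c·A = 2.181662·15.0242·211.3750 = 6928.412 mm³

Volume = 6928.412 mm³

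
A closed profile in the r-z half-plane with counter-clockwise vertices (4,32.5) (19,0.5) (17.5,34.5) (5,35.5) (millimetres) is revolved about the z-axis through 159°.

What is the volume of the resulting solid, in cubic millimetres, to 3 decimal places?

Profile (r,z), 4 vertices: (4,32.5) (19,0.5) (17.5,34.5) (5,35.5)
edge 0: (4,32.5)→(19,0.5)  cross = 4·0.5 − 19·32.5 = -615.5000; (r_i+r_j)·cross = 23·-615.5000 = -14156.5000
edge 1: (19,0.5)→(17.5,34.5)  cross = 19·34.5 − 17.5·0.5 = 646.7500; (r_i+r_j)·cross = 36.5·646.7500 = 23606.3750
edge 2: (17.5,34.5)→(5,35.5)  cross = 17.5·35.5 − 5·34.5 = 448.7500; (r_i+r_j)·cross = 22.5·448.7500 = 10096.8750
edge 3: (5,35.5)→(4,32.5)  cross = 5·32.5 − 4·35.5 = 20.5000; (r_i+r_j)·cross = 9·20.5000 = 184.5000
Σcross = 500.5000 → A = |Σcross|/2 = 250.2500 mm²
Σ(r_i+r_j)·cross = 19731.2500 → first moment M = |Σ|/6 = 3288.5417
R_c = M/A = 3288.5417/250.2500 = 13.1410 mm
θ = 159° = 2.775074 rad
V = θ·R_c·A = 2.775074·13.1410·250.2500 = 9125.945 mm³

Volume = 9125.945 mm³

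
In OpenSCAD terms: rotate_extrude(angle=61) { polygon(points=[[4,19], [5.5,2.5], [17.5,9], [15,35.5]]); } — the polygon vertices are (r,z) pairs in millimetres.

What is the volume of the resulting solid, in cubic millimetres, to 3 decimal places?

Profile (r,z), 4 vertices: (4,19) (5.5,2.5) (17.5,9) (15,35.5)
edge 0: (4,19)→(5.5,2.5)  cross = 4·2.5 − 5.5·19 = -94.5000; (r_i+r_j)·cross = 9.5·-94.5000 = -897.7500
edge 1: (5.5,2.5)→(17.5,9)  cross = 5.5·9 − 17.5·2.5 = 5.7500; (r_i+r_j)·cross = 23·5.7500 = 132.2500
edge 2: (17.5,9)→(15,35.5)  cross = 17.5·35.5 − 15·9 = 486.2500; (r_i+r_j)·cross = 32.5·486.2500 = 15803.1250
edge 3: (15,35.5)→(4,19)  cross = 15·19 − 4·35.5 = 143.0000; (r_i+r_j)·cross = 19·143.0000 = 2717.0000
Σcross = 540.5000 → A = |Σcross|/2 = 270.2500 mm²
Σ(r_i+r_j)·cross = 17754.6250 → first moment M = |Σ|/6 = 2959.1042
R_c = M/A = 2959.1042/270.2500 = 10.9495 mm
θ = 61° = 1.064651 rad
V = θ·R_c·A = 1.064651·10.9495·270.2500 = 3150.413 mm³

Volume = 3150.413 mm³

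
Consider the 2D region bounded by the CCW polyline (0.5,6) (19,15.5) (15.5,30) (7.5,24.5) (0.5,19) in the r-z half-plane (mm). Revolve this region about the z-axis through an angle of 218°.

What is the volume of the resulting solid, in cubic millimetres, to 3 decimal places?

Profile (r,z), 5 vertices: (0.5,6) (19,15.5) (15.5,30) (7.5,24.5) (0.5,19)
edge 0: (0.5,6)→(19,15.5)  cross = 0.5·15.5 − 19·6 = -106.2500; (r_i+r_j)·cross = 19.5·-106.2500 = -2071.8750
edge 1: (19,15.5)→(15.5,30)  cross = 19·30 − 15.5·15.5 = 329.7500; (r_i+r_j)·cross = 34.5·329.7500 = 11376.3750
edge 2: (15.5,30)→(7.5,24.5)  cross = 15.5·24.5 − 7.5·30 = 154.7500; (r_i+r_j)·cross = 23·154.7500 = 3559.2500
edge 3: (7.5,24.5)→(0.5,19)  cross = 7.5·19 − 0.5·24.5 = 130.2500; (r_i+r_j)·cross = 8·130.2500 = 1042.0000
edge 4: (0.5,19)→(0.5,6)  cross = 0.5·6 − 0.5·19 = -6.5000; (r_i+r_j)·cross = 1·-6.5000 = -6.5000
Σcross = 502.0000 → A = |Σcross|/2 = 251.0000 mm²
Σ(r_i+r_j)·cross = 13899.2500 → first moment M = |Σ|/6 = 2316.5417
R_c = M/A = 2316.5417/251.0000 = 9.2292 mm
θ = 218° = 3.804818 rad
V = θ·R_c·A = 3.804818·9.2292·251.0000 = 8814.019 mm³

Volume = 8814.019 mm³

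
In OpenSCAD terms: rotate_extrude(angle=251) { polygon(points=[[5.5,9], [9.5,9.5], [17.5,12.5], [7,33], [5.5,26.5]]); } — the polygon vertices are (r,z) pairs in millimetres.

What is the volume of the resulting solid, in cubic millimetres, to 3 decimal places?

Volume = 6728.142 mm³

Profile (r,z), 5 vertices: (5.5,9) (9.5,9.5) (17.5,12.5) (7,33) (5.5,26.5)
edge 0: (5.5,9)→(9.5,9.5)  cross = 5.5·9.5 − 9.5·9 = -33.2500; (r_i+r_j)·cross = 15·-33.2500 = -498.7500
edge 1: (9.5,9.5)→(17.5,12.5)  cross = 9.5·12.5 − 17.5·9.5 = -47.5000; (r_i+r_j)·cross = 27·-47.5000 = -1282.5000
edge 2: (17.5,12.5)→(7,33)  cross = 17.5·33 − 7·12.5 = 490.0000; (r_i+r_j)·cross = 24.5·490.0000 = 12005.0000
edge 3: (7,33)→(5.5,26.5)  cross = 7·26.5 − 5.5·33 = 4.0000; (r_i+r_j)·cross = 12.5·4.0000 = 50.0000
edge 4: (5.5,26.5)→(5.5,9)  cross = 5.5·9 − 5.5·26.5 = -96.2500; (r_i+r_j)·cross = 11·-96.2500 = -1058.7500
Σcross = 317.0000 → A = |Σcross|/2 = 158.5000 mm²
Σ(r_i+r_j)·cross = 9215.0000 → first moment M = |Σ|/6 = 1535.8333
R_c = M/A = 1535.8333/158.5000 = 9.6898 mm
θ = 251° = 4.380776 rad
V = θ·R_c·A = 4.380776·9.6898·158.5000 = 6728.142 mm³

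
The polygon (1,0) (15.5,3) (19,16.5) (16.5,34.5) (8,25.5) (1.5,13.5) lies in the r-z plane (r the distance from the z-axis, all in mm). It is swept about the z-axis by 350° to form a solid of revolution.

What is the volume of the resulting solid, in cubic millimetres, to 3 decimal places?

Profile (r,z), 6 vertices: (1,0) (15.5,3) (19,16.5) (16.5,34.5) (8,25.5) (1.5,13.5)
edge 0: (1,0)→(15.5,3)  cross = 1·3 − 15.5·0 = 3.0000; (r_i+r_j)·cross = 16.5·3.0000 = 49.5000
edge 1: (15.5,3)→(19,16.5)  cross = 15.5·16.5 − 19·3 = 198.7500; (r_i+r_j)·cross = 34.5·198.7500 = 6856.8750
edge 2: (19,16.5)→(16.5,34.5)  cross = 19·34.5 − 16.5·16.5 = 383.2500; (r_i+r_j)·cross = 35.5·383.2500 = 13605.3750
edge 3: (16.5,34.5)→(8,25.5)  cross = 16.5·25.5 − 8·34.5 = 144.7500; (r_i+r_j)·cross = 24.5·144.7500 = 3546.3750
edge 4: (8,25.5)→(1.5,13.5)  cross = 8·13.5 − 1.5·25.5 = 69.7500; (r_i+r_j)·cross = 9.5·69.7500 = 662.6250
edge 5: (1.5,13.5)→(1,0)  cross = 1.5·0 − 1·13.5 = -13.5000; (r_i+r_j)·cross = 2.5·-13.5000 = -33.7500
Σcross = 786.0000 → A = |Σcross|/2 = 393.0000 mm²
Σ(r_i+r_j)·cross = 24687.0000 → first moment M = |Σ|/6 = 4114.5000
R_c = M/A = 4114.5000/393.0000 = 10.4695 mm
θ = 350° = 6.108652 rad
V = θ·R_c·A = 6.108652·10.4695·393.0000 = 25134.050 mm³

Volume = 25134.050 mm³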